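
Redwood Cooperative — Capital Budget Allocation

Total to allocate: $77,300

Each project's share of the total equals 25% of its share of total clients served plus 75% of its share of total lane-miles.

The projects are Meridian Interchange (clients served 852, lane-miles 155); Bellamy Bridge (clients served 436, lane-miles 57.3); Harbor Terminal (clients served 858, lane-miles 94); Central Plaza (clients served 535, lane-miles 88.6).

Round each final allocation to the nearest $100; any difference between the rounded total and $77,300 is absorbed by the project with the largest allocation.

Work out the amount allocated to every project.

Meridian Interchange: $28,800 · Bellamy Bridge: $11,600 · Harbor Terminal: $20,000 · Central Plaza: $16,900

Clients served total 2,681; lane-miles total 394.9.
Blended shares (25% clients served + 75% lane-miles): Meridian Interchange 0.3738; Bellamy Bridge 0.1495; Harbor Terminal 0.2585; Central Plaza 0.2182.
Pro-rata amounts: Meridian Interchange 28,896.77; Bellamy Bridge 11,554.92; Harbor Terminal 19,984.65; Central Plaza 16,863.66.
At nearest $100: Meridian Interchange $28,900; Bellamy Bridge $11,600; Harbor Terminal $20,000; Central Plaza $16,900. Sum = $77,400.
Difference $77,300 − $77,400 = −$100 applied to largest allocation (Meridian Interchange): Meridian Interchange becomes $28,800.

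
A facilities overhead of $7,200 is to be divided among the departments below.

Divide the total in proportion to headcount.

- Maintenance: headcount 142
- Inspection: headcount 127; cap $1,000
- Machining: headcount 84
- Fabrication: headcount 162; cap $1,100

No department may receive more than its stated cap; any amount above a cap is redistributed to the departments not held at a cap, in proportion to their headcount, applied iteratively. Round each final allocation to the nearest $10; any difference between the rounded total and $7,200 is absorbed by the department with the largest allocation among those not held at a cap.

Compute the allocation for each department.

Headcount total: 515.
Pro-rata shares before constraints: Maintenance 1,985.24; Inspection 1,775.53; Machining 1,174.37; Fabrication 2,264.85.
Cap binds for Inspection ($1,000), Fabrication ($1,100); remaining pool $5,100 reallocated over remaining headcount 226.
Redistributed shares: Maintenance 3,204.42 → $3,200; Machining 1,895.58 → $1,900.

Maintenance: $3,200 | Inspection: $1,000 | Machining: $1,900 | Fabrication: $1,100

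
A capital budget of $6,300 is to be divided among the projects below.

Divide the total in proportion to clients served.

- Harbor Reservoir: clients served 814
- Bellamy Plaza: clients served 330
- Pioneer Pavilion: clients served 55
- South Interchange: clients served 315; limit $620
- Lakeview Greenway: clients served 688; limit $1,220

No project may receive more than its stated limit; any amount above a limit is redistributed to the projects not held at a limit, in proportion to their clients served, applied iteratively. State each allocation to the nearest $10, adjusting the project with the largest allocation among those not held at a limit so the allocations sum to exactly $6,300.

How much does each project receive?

Harbor Reservoir: $3,030 | Bellamy Plaza: $1,230 | Pioneer Pavilion: $200 | South Interchange: $620 | Lakeview Greenway: $1,220

Total clients served = 2,202.
Unconstrained shares: Harbor Reservoir 2,328.88; Bellamy Plaza 944.14; Pioneer Pavilion 157.36; South Interchange 901.23; Lakeview Greenway 1,968.39.
Cap binds for South Interchange ($620), Lakeview Greenway ($1,220); remaining pool $4,460 reallocated over remaining clients served 1,199.
Shares after redistribution: Harbor Reservoir 3,027.89 → $3,030; Bellamy Plaza 1,227.52 → $1,230; Pioneer Pavilion 204.59 → $200.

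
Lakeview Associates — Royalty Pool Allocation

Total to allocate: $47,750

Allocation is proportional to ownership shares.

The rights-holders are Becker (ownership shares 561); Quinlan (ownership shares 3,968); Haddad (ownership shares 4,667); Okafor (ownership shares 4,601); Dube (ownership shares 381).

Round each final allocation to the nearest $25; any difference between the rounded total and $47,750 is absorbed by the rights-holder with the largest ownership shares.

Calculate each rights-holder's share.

Total ownership shares = 14,178.
Pro-rata amounts: Becker 561/14,178 × $47,750 = 1,889.39; Quinlan 3,968/14,178 × $47,750 = 13,363.80; Haddad 4,667/14,178 × $47,750 = 15,717.96; Okafor 4,601/14,178 × $47,750 = 15,495.68; Dube 381/14,178 × $47,750 = 1,283.17.
After rounding ($25): Becker $1,900; Quinlan $13,375; Haddad $15,725; Okafor $15,500; Dube $1,275. Sum = $47,775.
Difference $47,750 − $47,775 = −$25 applied to largest ownership shares (Haddad): Haddad becomes $15,700.

Becker: $1,900; Quinlan: $13,375; Haddad: $15,700; Okafor: $15,500; Dube: $1,275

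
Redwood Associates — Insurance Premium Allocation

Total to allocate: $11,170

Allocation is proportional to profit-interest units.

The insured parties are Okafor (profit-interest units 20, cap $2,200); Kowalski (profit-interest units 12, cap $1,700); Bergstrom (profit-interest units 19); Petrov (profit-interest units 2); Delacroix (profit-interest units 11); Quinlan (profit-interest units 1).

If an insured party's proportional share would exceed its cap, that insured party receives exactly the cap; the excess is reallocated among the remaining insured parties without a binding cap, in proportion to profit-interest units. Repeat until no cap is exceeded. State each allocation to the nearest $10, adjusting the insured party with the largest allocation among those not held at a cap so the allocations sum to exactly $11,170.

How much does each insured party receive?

Okafor: $2,200 | Kowalski: $1,700 | Bergstrom: $4,190 | Petrov: $440 | Delacroix: $2,420 | Quinlan: $220

Sum of profit-interest units: 65.
Pro-rata shares before constraints: Okafor 3,436.92; Kowalski 2,062.15; Bergstrom 3,265.08; Petrov 343.69; Delacroix 1,890.31; Quinlan 171.85.
Held at cap: Okafor ($2,200), Kowalski ($1,700); balance $7,270 reallocated over remaining profit-interest units 33.
Remaining shares: Bergstrom 4,185.76 → $4,190; Petrov 440.61 → $440; Delacroix 2,423.33 → $2,420; Quinlan 220.30 → $220.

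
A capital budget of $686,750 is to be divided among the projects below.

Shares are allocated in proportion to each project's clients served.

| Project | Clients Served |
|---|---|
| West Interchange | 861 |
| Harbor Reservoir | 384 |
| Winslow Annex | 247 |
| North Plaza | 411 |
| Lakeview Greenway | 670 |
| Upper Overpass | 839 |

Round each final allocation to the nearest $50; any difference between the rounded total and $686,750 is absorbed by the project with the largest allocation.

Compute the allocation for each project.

Sum of clients served: 3,412.
Pro-rata amounts: West Interchange 861/3,412 × $686,750 = 173,297.70; Harbor Reservoir 384/3,412 × $686,750 = 77,289.57; Winslow Annex 247/3,412 × $686,750 = 49,714.90; North Plaza 411/3,412 × $686,750 = 82,723.99; Lakeview Greenway 670/3,412 × $686,750 = 134,854.19; Upper Overpass 839/3,412 × $686,750 = 168,869.65.
After rounding ($50): West Interchange $173,300; Harbor Reservoir $77,300; Winslow Annex $49,700; North Plaza $82,700; Lakeview Greenway $134,850; Upper Overpass $168,850. Sum = $686,700.
Difference $686,750 − $686,700 = +$50 applied to largest allocation (West Interchange): West Interchange becomes $173,350.

West Interchange: $173,350 · Harbor Reservoir: $77,300 · Winslow Annex: $49,700 · North Plaza: $82,700 · Lakeview Greenway: $134,850 · Upper Overpass: $168,850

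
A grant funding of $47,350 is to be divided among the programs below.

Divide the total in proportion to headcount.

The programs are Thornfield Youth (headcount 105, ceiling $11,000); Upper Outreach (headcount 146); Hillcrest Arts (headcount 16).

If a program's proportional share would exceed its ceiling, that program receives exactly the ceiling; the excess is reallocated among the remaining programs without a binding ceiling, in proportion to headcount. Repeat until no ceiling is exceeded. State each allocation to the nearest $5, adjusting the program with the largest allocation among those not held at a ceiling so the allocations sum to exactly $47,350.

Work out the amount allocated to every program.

Thornfield Youth: $11,000 | Upper Outreach: $32,760 | Hillcrest Arts: $3,590

Headcount total: 267.
Pro-rata shares before constraints: Thornfield Youth 18,620.79; Upper Outreach 25,891.76; Hillcrest Arts 2,837.45.
Cap binds for Thornfield Youth ($11,000); residual $36,350 reallocated over remaining headcount 162.
Redistributed shares: Upper Outreach 32,759.88 → $32,760; Hillcrest Arts 3,590.12 → $3,590.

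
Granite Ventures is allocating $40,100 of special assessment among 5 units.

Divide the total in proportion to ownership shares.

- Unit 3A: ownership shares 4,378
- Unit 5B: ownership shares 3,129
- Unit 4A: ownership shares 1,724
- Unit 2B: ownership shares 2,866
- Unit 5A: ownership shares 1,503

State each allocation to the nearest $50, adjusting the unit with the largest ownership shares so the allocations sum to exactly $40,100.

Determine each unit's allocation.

Unit 3A: $12,850 · Unit 5B: $9,250 · Unit 4A: $5,100 · Unit 2B: $8,450 · Unit 5A: $4,450

Combined ownership shares = 13,600.
Unrounded shares: Unit 3A 4,378/13,600 × $40,100 = 12,908.66; Unit 5B 3,129/13,600 × $40,100 = 9,225.95; Unit 4A 1,724/13,600 × $40,100 = 5,083.26; Unit 2B 2,866/13,600 × $40,100 = 8,450.49; Unit 5A 1,503/13,600 × $40,100 = 4,431.64.
Rounded to nearest $50: Unit 3A $12,900; Unit 5B $9,250; Unit 4A $5,100; Unit 2B $8,450; Unit 5A $4,450. Sum = $40,150.
Difference $40,100 − $40,150 = −$50 applied to largest ownership shares (Unit 3A): Unit 3A becomes $12,850.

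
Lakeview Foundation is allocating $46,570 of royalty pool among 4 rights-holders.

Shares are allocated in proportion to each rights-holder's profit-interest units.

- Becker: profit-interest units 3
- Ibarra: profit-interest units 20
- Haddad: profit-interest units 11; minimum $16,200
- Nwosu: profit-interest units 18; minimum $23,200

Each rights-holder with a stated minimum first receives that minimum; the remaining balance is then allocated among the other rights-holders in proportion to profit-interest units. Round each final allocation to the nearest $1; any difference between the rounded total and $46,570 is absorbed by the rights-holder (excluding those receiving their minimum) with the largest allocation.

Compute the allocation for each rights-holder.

Minimums first: Haddad $16,200; Nwosu $23,200. Remaining pool $7,170.
Remaining pool split over remaining profit-interest units 23: Becker 935.22 → $935; Ibarra 6,234.78 → $6,235.

Becker: $935 · Ibarra: $6,235 · Haddad: $16,200 · Nwosu: $23,200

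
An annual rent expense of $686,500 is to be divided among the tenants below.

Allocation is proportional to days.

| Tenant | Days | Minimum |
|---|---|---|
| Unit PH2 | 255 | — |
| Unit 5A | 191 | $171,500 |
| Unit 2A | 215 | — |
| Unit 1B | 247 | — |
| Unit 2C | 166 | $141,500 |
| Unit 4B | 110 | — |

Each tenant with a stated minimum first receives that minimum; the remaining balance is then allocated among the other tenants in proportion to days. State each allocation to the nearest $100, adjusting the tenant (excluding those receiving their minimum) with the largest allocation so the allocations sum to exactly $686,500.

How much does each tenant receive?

Unit PH2: $115,100 · Unit 5A: $171,500 · Unit 2A: $97,100 · Unit 1B: $111,600 · Unit 2C: $141,500 · Unit 4B: $49,700

Guaranteed amounts: Unit 5A $171,500; Unit 2C $141,500. Residual $373,500.
Residual split over remaining days 827: Unit PH2 115,166.26 → $115,200; Unit 2A 97,100.97 → $97,100; Unit 1B 111,553.20 → $111,600; Unit 4B 49,679.56 → $49,700.
Rounding difference −$100 applied to Unit PH2 → $115,100.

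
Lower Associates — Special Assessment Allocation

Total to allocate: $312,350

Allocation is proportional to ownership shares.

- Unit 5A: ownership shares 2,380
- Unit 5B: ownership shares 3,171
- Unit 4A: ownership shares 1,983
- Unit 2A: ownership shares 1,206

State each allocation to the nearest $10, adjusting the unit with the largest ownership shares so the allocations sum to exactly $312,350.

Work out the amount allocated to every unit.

Unit 5A: $85,060 | Unit 5B: $113,320 | Unit 4A: $70,870 | Unit 2A: $43,100

Ownership shares total: 2,380 + 3,171 + 1,983 + 1,206 = 8,740.
Raw shares: Unit 5A 85,056.41; Unit 5B 113,325.15; Unit 4A 70,868.43; Unit 2A 43,100.01.
After rounding ($10): Unit 5A $85,060; Unit 5B $113,330; Unit 4A $70,870; Unit 2A $43,100. Sum = $312,360.
Difference $312,350 − $312,360 = −$10 applied to largest ownership shares (Unit 5B): Unit 5B becomes $113,320.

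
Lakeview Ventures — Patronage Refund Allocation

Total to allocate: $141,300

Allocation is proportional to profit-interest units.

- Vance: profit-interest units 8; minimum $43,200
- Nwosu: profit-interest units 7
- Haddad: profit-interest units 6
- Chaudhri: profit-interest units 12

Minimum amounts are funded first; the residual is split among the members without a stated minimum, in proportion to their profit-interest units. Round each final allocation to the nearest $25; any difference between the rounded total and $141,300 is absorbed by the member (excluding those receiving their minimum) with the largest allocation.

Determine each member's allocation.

Vance: $43,200; Nwosu: $27,475; Haddad: $23,550; Chaudhri: $47,075

Minimums first: Vance $43,200. Residual $98,100.
Residual split over remaining profit-interest units 25: Nwosu 27,468.00 → $27,475; Haddad 23,544.00 → $23,550; Chaudhri 47,088.00 → $47,100.
Rounding difference −$25 applied to Chaudhri → $47,075.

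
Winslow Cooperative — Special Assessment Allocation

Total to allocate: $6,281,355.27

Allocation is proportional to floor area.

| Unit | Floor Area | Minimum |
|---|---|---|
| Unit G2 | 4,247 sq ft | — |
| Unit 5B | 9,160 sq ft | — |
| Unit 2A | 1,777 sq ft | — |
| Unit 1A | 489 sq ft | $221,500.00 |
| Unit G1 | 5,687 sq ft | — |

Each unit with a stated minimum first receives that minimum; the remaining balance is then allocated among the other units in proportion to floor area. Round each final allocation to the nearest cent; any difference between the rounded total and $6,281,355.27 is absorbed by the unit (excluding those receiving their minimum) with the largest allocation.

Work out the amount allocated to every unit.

Unit G2: $1,233,108.40 | Unit 5B: $2,659,588.62 | Unit 2A: $515,948.58 | Unit 1A: $221,500.00 | Unit G1: $1,651,209.67

Fund the minimums — Unit 1A $221,500.00. Remaining pool $6,059,855.27.
Remaining pool split over remaining floor area 20,871: Unit G2 1,233,108.3959 → $1,233,108.40; Unit 5B 2,659,588.6289 → $2,659,588.63; Unit 2A 515,948.5801 → $515,948.58; Unit G1 1,651,209.6651 → $1,651,209.67.
Rounding difference −$0.01 applied to Unit 5B → $2,659,588.62.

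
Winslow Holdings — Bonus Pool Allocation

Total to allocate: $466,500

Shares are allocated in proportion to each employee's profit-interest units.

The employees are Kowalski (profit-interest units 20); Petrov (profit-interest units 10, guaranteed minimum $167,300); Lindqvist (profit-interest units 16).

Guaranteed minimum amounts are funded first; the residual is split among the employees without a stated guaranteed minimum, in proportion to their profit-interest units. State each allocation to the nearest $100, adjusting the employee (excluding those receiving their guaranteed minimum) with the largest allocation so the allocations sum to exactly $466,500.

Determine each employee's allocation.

Kowalski: $166,200 · Petrov: $167,300 · Lindqvist: $133,000

Fund the minimums — Petrov $167,300. Remaining pool $299,200.
Remaining pool split over remaining profit-interest units 36: Kowalski 166,222.22 → $166,200; Lindqvist 132,977.78 → $133,000.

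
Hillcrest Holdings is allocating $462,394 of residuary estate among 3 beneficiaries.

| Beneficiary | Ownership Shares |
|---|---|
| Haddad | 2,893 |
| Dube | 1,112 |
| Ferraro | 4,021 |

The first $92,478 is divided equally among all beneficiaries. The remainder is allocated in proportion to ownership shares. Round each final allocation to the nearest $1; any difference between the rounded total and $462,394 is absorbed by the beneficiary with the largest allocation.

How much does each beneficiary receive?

First tranche $92,478 split equally: $30,826 each.
Remainder $369,916 by ownership shares (total 8,026): Haddad 133,337.53 → $133,338; Dube 51,251.76 → $51,252; Ferraro 185,326.72 → $185,327.
Rounding difference −$1 on remainder applied to Ferraro.
Totals: Haddad $30,826 + $133,338 = $164,164; Dube $30,826 + $51,252 = $82,078; Ferraro $30,826 + $185,326 = $216,152.

Haddad: $164,164 | Dube: $82,078 | Ferraro: $216,152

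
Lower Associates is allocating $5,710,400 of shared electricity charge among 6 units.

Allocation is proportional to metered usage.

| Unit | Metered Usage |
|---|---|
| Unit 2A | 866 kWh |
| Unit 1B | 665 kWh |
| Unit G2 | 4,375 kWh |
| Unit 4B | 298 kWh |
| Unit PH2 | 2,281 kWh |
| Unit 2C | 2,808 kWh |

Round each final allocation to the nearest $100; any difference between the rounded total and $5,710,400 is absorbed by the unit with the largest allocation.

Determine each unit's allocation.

Unit 2A: $437,900; Unit 1B: $336,300; Unit G2: $2,212,200; Unit 4B: $150,700; Unit PH2: $1,153,400; Unit 2C: $1,419,900

Total metered usage = 11,293.
Unrounded shares: Unit 2A 866/11,293 × $5,710,400 = 437,900.15; Unit 1B 665/11,293 × $5,710,400 = 336,262.82; Unit G2 4,375/11,293 × $5,710,400 = 2,212,255.38; Unit 4B 298/11,293 × $5,710,400 = 150,686.19; Unit PH2 2,281/11,293 × $5,710,400 = 1,153,406.75; Unit 2C 2,808/11,293 × $5,710,400 = 1,419,888.71.
After rounding ($100): Unit 2A $437,900; Unit 1B $336,300; Unit G2 $2,212,300; Unit 4B $150,700; Unit PH2 $1,153,400; Unit 2C $1,419,900. Sum = $5,710,500.
Difference $5,710,400 − $5,710,500 = −$100 applied to largest allocation (Unit G2): Unit G2 becomes $2,212,200.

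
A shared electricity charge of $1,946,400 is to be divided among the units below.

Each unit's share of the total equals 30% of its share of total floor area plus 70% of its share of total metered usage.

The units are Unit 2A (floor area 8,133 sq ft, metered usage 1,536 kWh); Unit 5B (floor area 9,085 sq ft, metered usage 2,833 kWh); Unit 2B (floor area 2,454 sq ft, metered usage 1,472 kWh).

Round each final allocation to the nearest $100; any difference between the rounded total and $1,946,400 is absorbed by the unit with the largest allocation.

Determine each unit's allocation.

Unit 2A: $599,700 | Unit 5B: $930,500 | Unit 2B: $416,200

Totals — floor area 19,672, metered usage 5,841.
Combined weights (30% floor area + 70% metered usage): Unit 2A 0.3081; Unit 5B 0.4781; Unit 2B 0.2138.
Raw shares: Unit 2A 599,699.75; Unit 5B 930,497.84; Unit 2B 416,202.41.
Rounded to nearest $100: Unit 2A $599,700; Unit 5B $930,500; Unit 2B $416,200. Sum = $1,946,400.
No rounding difference to absorb.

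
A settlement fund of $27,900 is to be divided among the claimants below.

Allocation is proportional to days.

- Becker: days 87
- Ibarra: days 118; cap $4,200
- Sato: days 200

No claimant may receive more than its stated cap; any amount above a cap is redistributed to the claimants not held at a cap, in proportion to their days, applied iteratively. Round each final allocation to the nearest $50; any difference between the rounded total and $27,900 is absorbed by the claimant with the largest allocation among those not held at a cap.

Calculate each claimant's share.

Sum of days: 405.
Unconstrained shares: Becker 5,993.33; Ibarra 8,128.89; Sato 13,777.78.
Held at cap: Ibarra ($4,200); residual $23,700 reallocated over remaining days 287.
Shares after redistribution: Becker 7,184.32 → $7,200; Sato 16,515.68 → $16,500.

Becker: $7,200 | Ibarra: $4,200 | Sato: $16,500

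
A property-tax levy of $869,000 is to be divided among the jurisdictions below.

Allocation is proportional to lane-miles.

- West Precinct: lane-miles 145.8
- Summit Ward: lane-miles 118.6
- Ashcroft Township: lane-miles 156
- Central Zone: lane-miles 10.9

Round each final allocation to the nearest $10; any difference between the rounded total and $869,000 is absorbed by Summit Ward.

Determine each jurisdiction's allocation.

Total lane-miles = 431.3.
Raw shares: West Precinct 145.8/431.3 × $869,000 = 293,763.51; Summit Ward 118.6/431.3 × $869,000 = 238,959.89; Ashcroft Township 156/431.3 × $869,000 = 314,314.86; Central Zone 10.9/431.3 × $869,000 = 21,961.74.
After rounding ($10): West Precinct $293,760; Summit Ward $238,960; Ashcroft Township $314,310; Central Zone $21,960. Sum = $868,990.
Difference $869,000 − $868,990 = +$10 applied to Summit Ward: Summit Ward becomes $238,970.

West Precinct: $293,760; Summit Ward: $238,970; Ashcroft Township: $314,310; Central Zone: $21,960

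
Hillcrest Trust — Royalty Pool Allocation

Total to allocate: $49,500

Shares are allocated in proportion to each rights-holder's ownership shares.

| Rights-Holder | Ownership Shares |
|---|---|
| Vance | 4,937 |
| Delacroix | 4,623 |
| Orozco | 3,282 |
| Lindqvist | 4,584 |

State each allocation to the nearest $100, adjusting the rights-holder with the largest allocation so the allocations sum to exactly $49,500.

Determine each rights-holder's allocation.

Vance: $14,100 | Delacroix: $13,100 | Orozco: $9,300 | Lindqvist: $13,000

Ownership shares total: 17,426.
Unrounded shares: Vance 4,937/17,426 × $49,500 = 14,023.96; Delacroix 4,623/17,426 × $49,500 = 13,132.02; Orozco 3,282/17,426 × $49,500 = 9,322.79; Lindqvist 4,584/17,426 × $49,500 = 13,021.23.
After rounding ($100): Vance $14,000; Delacroix $13,100; Orozco $9,300; Lindqvist $13,000. Sum = $49,400.
Difference $49,500 − $49,400 = +$100 applied to largest allocation (Vance): Vance becomes $14,100.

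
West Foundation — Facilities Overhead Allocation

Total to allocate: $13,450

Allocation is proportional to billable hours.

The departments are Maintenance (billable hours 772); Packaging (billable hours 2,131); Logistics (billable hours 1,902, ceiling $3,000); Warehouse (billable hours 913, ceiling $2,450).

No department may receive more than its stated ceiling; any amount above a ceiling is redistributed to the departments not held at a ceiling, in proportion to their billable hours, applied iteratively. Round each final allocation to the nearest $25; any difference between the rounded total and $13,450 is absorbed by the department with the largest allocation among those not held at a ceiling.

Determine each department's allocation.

Sum of billable hours: 5,718.
Proportional shares (ignoring caps): Maintenance 1,815.91; Packaging 5,012.58; Logistics 4,473.92; Warehouse 2,147.58.
Held at cap: Logistics ($3,000); balance $10,450 reallocated over remaining billable hours 3,816.
Held at cap: Warehouse ($2,450); balance $8,000 reallocated over remaining billable hours 2,903.
Remaining shares: Maintenance 2,127.45 → $2,125; Packaging 5,872.55 → $5,875.

Maintenance: $2,125; Packaging: $5,875; Logistics: $3,000; Warehouse: $2,450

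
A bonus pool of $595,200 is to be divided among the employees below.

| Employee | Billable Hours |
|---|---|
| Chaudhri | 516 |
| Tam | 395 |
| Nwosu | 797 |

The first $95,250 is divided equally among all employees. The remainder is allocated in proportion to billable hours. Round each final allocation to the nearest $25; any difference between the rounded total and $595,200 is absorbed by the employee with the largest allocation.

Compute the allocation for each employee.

Chaudhri: $182,800 | Tam: $147,375 | Nwosu: $265,025

$95,250 shared equally gives $31,750 per employee.
Remainder $499,950 by billable hours (total 1,708): Chaudhri 151,038.76 → $151,050; Tam 115,620.76 → $115,625; Nwosu 233,290.49 → $233,300.
Rounding difference −$25 on remainder applied to Nwosu.
Totals: Chaudhri $31,750 + $151,050 = $182,800; Tam $31,750 + $115,625 = $147,375; Nwosu $31,750 + $233,275 = $265,025.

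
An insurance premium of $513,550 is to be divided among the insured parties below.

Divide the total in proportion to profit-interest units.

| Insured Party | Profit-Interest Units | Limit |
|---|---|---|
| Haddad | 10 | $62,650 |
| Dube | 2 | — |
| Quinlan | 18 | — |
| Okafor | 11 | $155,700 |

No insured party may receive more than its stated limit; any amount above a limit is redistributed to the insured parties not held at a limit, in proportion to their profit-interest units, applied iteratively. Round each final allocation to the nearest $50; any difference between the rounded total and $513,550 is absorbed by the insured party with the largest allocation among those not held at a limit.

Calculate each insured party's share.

Haddad: $62,650 · Dube: $29,500 · Quinlan: $265,700 · Okafor: $155,700

Profit-interest units total: 41.
Pro-rata shares before constraints: Haddad 125,256.10; Dube 25,051.22; Quinlan 225,460.98; Okafor 137,781.71.
Held at cap: Haddad ($62,650); residual $450,900 reallocated over remaining profit-interest units 31.
Held at cap: Okafor ($155,700); residual $295,200 reallocated over remaining profit-interest units 20.
Shares after redistribution: Dube 29,520.00 → $29,500; Quinlan 265,680.00 → $265,700.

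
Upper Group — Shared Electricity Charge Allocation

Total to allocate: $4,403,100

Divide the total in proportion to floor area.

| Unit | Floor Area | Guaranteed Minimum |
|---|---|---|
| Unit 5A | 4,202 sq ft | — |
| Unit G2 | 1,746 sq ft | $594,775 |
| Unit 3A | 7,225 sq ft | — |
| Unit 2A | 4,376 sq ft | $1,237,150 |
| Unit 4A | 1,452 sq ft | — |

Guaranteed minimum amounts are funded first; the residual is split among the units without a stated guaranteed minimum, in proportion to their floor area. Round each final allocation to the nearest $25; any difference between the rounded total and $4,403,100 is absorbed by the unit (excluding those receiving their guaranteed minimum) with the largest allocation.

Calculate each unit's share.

Unit 5A: $838,900 | Unit G2: $594,775 | Unit 3A: $1,442,400 | Unit 2A: $1,237,150 | Unit 4A: $289,875

Fund the minimums — Unit G2 $594,775; Unit 2A $1,237,150. Residual $2,571,175.
Residual split over remaining floor area 12,879: Unit 5A 838,891.01 → $838,900; Unit 3A 1,442,405.42 → $1,442,400; Unit 4A 289,878.57 → $289,875.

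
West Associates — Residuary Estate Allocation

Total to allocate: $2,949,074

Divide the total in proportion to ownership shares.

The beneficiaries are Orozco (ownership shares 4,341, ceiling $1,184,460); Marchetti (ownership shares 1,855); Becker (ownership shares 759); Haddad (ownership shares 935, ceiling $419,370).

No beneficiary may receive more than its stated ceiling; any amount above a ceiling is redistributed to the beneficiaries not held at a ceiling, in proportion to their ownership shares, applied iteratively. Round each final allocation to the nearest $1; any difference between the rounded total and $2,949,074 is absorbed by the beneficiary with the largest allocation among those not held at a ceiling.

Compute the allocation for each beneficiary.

Total ownership shares = 7,890.
Pro-rata shares before constraints: Orozco 1,622,551.36; Marchetti 693,350.10; Becker 283,694.19; Haddad 349,478.35.
Cap binds for Orozco ($1,184,460); residual $1,764,614 reallocated over remaining ownership shares 3,549.
Cap binds for Haddad ($419,370); residual $1,345,244 reallocated over remaining ownership shares 2,614.
Shares after redistribution: Marchetti 954,639.49 → $954,639; Becker 390,604.51 → $390,605.

Orozco: $1,184,460 | Marchetti: $954,639 | Becker: $390,605 | Haddad: $419,370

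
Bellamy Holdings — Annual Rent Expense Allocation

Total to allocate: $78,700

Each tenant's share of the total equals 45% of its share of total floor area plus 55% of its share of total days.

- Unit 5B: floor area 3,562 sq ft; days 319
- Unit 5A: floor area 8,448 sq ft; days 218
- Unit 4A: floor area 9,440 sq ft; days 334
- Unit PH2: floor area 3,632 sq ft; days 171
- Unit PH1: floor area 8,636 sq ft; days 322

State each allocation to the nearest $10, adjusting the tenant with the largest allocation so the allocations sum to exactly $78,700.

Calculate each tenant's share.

Floor area total 33,718; days total 1,364.
Combined weights (45% floor area + 55% days): Unit 5B 0.1762; Unit 5A 0.2007; Unit 4A 0.2607; Unit PH2 0.1174; Unit PH1 0.2451.
Unrounded shares: Unit 5B 13,864.38; Unit 5A 15,791.16; Unit 4A 20,514.22; Unit PH2 9,241.29; Unit PH1 19,288.95.
At nearest $10: Unit 5B $13,860; Unit 5A $15,790; Unit 4A $20,510; Unit PH2 $9,240; Unit PH1 $19,290. Sum = $78,690.
Difference $78,700 − $78,690 = +$10 applied to largest allocation (Unit 4A): Unit 4A becomes $20,520.

Unit 5B: $13,860 · Unit 5A: $15,790 · Unit 4A: $20,520 · Unit PH2: $9,240 · Unit PH1: $19,290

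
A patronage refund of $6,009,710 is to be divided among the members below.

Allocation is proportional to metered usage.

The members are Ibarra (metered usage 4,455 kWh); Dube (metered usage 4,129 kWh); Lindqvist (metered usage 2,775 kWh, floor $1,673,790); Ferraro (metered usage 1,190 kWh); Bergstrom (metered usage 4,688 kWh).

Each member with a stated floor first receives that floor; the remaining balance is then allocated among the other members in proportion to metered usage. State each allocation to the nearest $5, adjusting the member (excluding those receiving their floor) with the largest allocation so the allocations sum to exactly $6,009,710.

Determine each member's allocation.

Ibarra: $1,335,675 · Dube: $1,237,935 · Lindqvist: $1,673,790 · Ferraro: $356,780 · Bergstrom: $1,405,530

Minimums first: Lindqvist $1,673,790. Balance $4,335,920.
Balance split over remaining metered usage 14,462: Ibarra 1,335,674.43 → $1,335,675; Dube 1,237,934.84 → $1,237,935; Ferraro 356,779.48 → $356,780; Bergstrom 1,405,531.25 → $1,405,530.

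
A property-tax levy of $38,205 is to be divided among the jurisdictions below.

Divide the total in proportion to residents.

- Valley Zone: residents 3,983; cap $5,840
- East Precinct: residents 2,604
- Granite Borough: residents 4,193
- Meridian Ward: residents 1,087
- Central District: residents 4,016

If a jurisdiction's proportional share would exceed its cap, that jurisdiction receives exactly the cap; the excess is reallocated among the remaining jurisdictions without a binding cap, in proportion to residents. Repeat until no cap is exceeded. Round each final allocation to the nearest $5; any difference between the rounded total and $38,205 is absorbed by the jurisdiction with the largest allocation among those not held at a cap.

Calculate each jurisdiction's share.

Valley Zone: $5,840; East Precinct: $7,080; Granite Borough: $11,405; Meridian Ward: $2,955; Central District: $10,925

Total residents = 15,883.
Proportional shares (ignoring caps): Valley Zone 9,580.72; East Precinct 6,263.67; Granite Borough 10,085.85; Meridian Ward 2,614.67; Central District 9,660.09.
Held at cap: Valley Zone ($5,840); remaining pool $32,365 reallocated over remaining residents 11,900.
Redistributed shares: East Precinct 7,082.22 → $7,080; Granite Borough 11,403.90 → $11,405; Meridian Ward 2,956.37 → $2,955; Central District 10,922.51 → $10,925.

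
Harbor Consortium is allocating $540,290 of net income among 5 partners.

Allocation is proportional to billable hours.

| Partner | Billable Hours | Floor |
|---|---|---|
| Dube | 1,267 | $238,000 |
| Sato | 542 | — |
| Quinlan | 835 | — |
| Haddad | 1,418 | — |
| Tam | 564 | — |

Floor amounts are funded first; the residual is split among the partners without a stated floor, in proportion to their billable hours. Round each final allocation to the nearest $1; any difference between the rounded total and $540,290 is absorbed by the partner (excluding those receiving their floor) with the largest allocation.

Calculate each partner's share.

Guaranteed amounts: Dube $238,000. Remaining pool $302,290.
Remaining pool split over remaining billable hours 3,359: Sato 48,776.77 → $48,777; Quinlan 75,145.03 → $75,145; Haddad 127,611.56 → $127,612; Tam 50,756.64 → $50,757.
Rounding difference −$1 applied to Haddad → $127,611.

Dube: $238,000 · Sato: $48,777 · Quinlan: $75,145 · Haddad: $127,611 · Tam: $50,757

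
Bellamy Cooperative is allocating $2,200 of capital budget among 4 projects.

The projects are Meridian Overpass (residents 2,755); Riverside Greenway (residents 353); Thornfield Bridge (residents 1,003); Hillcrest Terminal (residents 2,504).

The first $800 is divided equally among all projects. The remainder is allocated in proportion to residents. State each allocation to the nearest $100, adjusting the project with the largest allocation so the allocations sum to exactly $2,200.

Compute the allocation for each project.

Meridian Overpass: $800 · Riverside Greenway: $300 · Thornfield Bridge: $400 · Hillcrest Terminal: $700

First tranche $800 split equally: $200 each.
Remainder $1,400 by residents (total 6,615): Meridian Overpass 583.07 → $600; Riverside Greenway 74.71 → $100; Thornfield Bridge 212.28 → $200; Hillcrest Terminal 529.95 → $500.
Totals: Meridian Overpass $200 + $600 = $800; Riverside Greenway $200 + $100 = $300; Thornfield Bridge $200 + $200 = $400; Hillcrest Terminal $200 + $500 = $700.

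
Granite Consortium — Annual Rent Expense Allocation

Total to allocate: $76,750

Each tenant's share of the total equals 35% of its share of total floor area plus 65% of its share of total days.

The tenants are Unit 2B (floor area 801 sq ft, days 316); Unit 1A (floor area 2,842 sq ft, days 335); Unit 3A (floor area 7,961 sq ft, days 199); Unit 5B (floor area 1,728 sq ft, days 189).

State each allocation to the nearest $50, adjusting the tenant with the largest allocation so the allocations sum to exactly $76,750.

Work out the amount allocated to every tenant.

Totals — floor area 13,332, days 1,039.
Combined weights (35% floor area + 65% days): Unit 2B 0.2187; Unit 1A 0.2842; Unit 3A 0.3335; Unit 5B 0.1636.
Pro-rata amounts: Unit 2B 16,786.64; Unit 1A 21,811.31; Unit 3A 25,595.50; Unit 5B 12,556.55.
After rounding ($50): Unit 2B $16,800; Unit 1A $21,800; Unit 3A $25,600; Unit 5B $12,550. Sum = $76,750.
Sum already equals the total — no adjustment.

Unit 2B: $16,800; Unit 1A: $21,800; Unit 3A: $25,600; Unit 5B: $12,550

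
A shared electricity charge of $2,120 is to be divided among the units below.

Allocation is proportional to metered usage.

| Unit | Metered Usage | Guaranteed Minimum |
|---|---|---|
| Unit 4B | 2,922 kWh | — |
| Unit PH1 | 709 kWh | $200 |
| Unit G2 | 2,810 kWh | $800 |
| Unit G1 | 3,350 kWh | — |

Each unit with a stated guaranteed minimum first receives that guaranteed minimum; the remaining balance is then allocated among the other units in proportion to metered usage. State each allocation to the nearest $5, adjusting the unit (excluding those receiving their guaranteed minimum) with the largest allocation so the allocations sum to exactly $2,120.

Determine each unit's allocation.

Unit 4B: $520 | Unit PH1: $200 | Unit G2: $800 | Unit G1: $600

Minimums first: Unit PH1 $200; Unit G2 $800. Remaining pool $1,120.
Remaining pool split over remaining metered usage 6,272: Unit 4B 521.79 → $520; Unit G1 598.21 → $600.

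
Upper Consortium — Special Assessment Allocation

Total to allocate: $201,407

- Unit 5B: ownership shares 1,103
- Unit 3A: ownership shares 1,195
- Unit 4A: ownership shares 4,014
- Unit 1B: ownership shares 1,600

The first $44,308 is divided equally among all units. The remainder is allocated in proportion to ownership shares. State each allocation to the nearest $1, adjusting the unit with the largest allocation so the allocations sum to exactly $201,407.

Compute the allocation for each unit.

Equal tier: $44,308 ÷ 4 = $11,077 apiece.
Remainder $157,099 by ownership shares (total 7,912): Unit 5B 21,900.93 → $21,901; Unit 3A 23,727.67 → $23,728; Unit 4A 79,701.14 → $79,701; Unit 1B 31,769.26 → $31,769.
Totals: Unit 5B $11,077 + $21,901 = $32,978; Unit 3A $11,077 + $23,728 = $34,805; Unit 4A $11,077 + $79,701 = $90,778; Unit 1B $11,077 + $31,769 = $42,846.

Unit 5B: $32,978 | Unit 3A: $34,805 | Unit 4A: $90,778 | Unit 1B: $42,846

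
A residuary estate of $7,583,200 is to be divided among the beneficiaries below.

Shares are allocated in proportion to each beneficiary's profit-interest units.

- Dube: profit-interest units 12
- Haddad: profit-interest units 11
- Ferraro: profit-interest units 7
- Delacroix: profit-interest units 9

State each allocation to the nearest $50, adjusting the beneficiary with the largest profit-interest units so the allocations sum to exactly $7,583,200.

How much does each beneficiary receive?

Sum of profit-interest units: 12 + 11 + 7 + 9 = 39.
Unrounded shares: Dube 2,333,292.31; Haddad 2,138,851.28; Ferraro 1,361,087.18; Delacroix 1,749,969.23.
Rounded to nearest $50: Dube $2,333,300; Haddad $2,138,850; Ferraro $1,361,100; Delacroix $1,749,950. Sum = $7,583,200.
Sum already equals the total — no adjustment.

Dube: $2,333,300 · Haddad: $2,138,850 · Ferraro: $1,361,100 · Delacroix: $1,749,950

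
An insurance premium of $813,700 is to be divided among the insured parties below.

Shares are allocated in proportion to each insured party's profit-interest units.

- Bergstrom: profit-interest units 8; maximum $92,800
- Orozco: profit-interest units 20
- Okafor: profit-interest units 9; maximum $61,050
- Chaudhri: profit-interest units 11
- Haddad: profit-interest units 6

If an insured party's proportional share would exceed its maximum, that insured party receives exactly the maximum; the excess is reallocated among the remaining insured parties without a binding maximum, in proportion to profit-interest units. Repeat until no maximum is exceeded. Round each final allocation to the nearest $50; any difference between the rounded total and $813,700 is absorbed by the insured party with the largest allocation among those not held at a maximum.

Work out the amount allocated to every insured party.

Bergstrom: $92,800 · Orozco: $356,700 · Okafor: $61,050 · Chaudhri: $196,150 · Haddad: $107,000

Combined profit-interest units = 54.
Proportional shares (ignoring caps): Bergstrom 120,548.15; Orozco 301,370.37; Okafor 135,616.67; Chaudhri 165,753.70; Haddad 90,411.11.
Held at cap: Bergstrom ($92,800), Okafor ($61,050); remaining pool $659,850 reallocated over remaining profit-interest units 37.
Redistributed shares: Orozco 356,675.68 → $356,700; Chaudhri 196,171.62 → $196,150; Haddad 107,002.70 → $107,000.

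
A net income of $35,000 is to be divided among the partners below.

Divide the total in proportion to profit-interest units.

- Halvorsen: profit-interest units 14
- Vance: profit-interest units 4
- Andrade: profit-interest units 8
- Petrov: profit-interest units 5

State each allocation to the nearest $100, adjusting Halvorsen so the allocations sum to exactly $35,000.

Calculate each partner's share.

Halvorsen: $15,900 · Vance: $4,500 · Andrade: $9,000 · Petrov: $5,600

Combined profit-interest units = 31.
Pro-rata amounts: Halvorsen 14/31 × $35,000 = 15,806.45; Vance 4/31 × $35,000 = 4,516.13; Andrade 8/31 × $35,000 = 9,032.26; Petrov 5/31 × $35,000 = 5,645.16.
At nearest $100: Halvorsen $15,800; Vance $4,500; Andrade $9,000; Petrov $5,600. Sum = $34,900.
Difference $35,000 − $34,900 = +$100 applied to Halvorsen: Halvorsen becomes $15,900.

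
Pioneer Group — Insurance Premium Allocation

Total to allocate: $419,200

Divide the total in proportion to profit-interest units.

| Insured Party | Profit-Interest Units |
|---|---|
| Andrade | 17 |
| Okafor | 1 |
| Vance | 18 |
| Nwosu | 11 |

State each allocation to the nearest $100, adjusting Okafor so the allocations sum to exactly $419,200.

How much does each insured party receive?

Andrade: $151,600 | Okafor: $9,000 | Vance: $160,500 | Nwosu: $98,100

Profit-interest units total: 47.
Proportional shares: Andrade 17/47 × $419,200 = 151,625.53; Okafor 1/47 × $419,200 = 8,919.15; Vance 18/47 × $419,200 = 160,544.68; Nwosu 11/47 × $419,200 = 98,110.64.
At nearest $100: Andrade $151,600; Okafor $8,900; Vance $160,500; Nwosu $98,100. Sum = $419,100.
Difference $419,200 − $419,100 = +$100 applied to Okafor: Okafor becomes $9,000.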